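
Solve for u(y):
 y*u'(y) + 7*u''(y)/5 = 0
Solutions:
 u(y) = C1 + C2*erf(sqrt(70)*y/14)


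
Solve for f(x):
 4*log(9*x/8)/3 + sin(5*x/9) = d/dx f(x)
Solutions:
 f(x) = C1 + 4*x*log(x)/3 - 4*x*log(2) - 4*x/3 + 8*x*log(3)/3 - 9*cos(5*x/9)/5


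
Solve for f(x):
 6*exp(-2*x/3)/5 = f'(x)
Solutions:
 f(x) = C1 - 9*exp(-2*x/3)/5


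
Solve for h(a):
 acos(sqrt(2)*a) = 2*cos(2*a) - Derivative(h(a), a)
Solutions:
 h(a) = C1 - a*acos(sqrt(2)*a) + sqrt(2)*sqrt(1 - 2*a^2)/2 + sin(2*a)


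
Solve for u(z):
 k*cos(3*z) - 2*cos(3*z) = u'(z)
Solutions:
 u(z) = C1 + k*sin(3*z)/3 - 2*sin(3*z)/3


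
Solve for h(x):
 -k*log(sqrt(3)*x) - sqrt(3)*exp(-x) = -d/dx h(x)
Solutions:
 h(x) = C1 + k*x*log(x) + k*x*(-1 + log(3)/2) - sqrt(3)*exp(-x)


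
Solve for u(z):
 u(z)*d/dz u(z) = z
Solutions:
 u(z) = -sqrt(C1 + z^2)
 u(z) = sqrt(C1 + z^2)


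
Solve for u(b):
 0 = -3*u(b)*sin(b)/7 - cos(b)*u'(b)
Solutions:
 u(b) = C1*cos(b)^(3/7)


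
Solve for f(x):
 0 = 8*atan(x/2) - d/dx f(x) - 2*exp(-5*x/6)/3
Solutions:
 f(x) = C1 + 8*x*atan(x/2) - 8*log(x^2 + 4) + 4*exp(-5*x/6)/5


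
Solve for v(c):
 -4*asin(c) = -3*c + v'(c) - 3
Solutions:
 v(c) = C1 + 3*c^2/2 - 4*c*asin(c) + 3*c - 4*sqrt(1 - c^2)


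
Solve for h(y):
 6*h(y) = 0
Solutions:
 h(y) = 0


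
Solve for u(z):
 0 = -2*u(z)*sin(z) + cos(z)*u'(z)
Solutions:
 u(z) = C1/cos(z)^2


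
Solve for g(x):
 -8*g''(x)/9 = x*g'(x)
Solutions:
 g(x) = C1 + C2*erf(3*x/4)


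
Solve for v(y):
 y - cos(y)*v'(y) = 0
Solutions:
 v(y) = C1 + Integral(y/cos(y), y)


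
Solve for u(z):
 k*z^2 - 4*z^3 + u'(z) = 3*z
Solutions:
 u(z) = C1 - k*z^3/3 + z^4 + 3*z^2/2


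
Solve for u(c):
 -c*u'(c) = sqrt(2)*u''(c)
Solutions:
 u(c) = C1 + C2*erf(2^(1/4)*c/2)


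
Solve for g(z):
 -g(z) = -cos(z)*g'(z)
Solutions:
 g(z) = C1*sqrt(sin(z) + 1)/sqrt(sin(z) - 1)


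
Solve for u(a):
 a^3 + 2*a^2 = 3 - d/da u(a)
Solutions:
 u(a) = C1 - a^4/4 - 2*a^3/3 + 3*a


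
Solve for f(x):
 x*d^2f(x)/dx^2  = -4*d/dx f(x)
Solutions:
 f(x) = C1 + C2/x^3


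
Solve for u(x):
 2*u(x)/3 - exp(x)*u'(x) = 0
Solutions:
 u(x) = C1*exp(-2*exp(-x)/3)


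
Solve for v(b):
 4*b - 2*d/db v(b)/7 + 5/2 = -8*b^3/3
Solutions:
 v(b) = C1 + 7*b^4/3 + 7*b^2 + 35*b/4


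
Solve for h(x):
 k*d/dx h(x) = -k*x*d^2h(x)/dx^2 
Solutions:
 h(x) = C1 + C2*log(x)


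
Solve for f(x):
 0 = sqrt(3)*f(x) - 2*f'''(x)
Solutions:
 f(x) = C3*exp(2^(2/3)*3^(1/6)*x/2) + (C1*sin(6^(2/3)*x/4) + C2*cos(6^(2/3)*x/4))*exp(-2^(2/3)*3^(1/6)*x/4)


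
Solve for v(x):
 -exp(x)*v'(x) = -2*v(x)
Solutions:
 v(x) = C1*exp(-2*exp(-x))


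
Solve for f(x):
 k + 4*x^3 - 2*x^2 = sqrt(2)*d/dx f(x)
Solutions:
 f(x) = C1 + sqrt(2)*k*x/2 + sqrt(2)*x^4/2 - sqrt(2)*x^3/3


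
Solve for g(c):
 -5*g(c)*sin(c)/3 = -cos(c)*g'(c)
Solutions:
 g(c) = C1/cos(c)^(5/3)


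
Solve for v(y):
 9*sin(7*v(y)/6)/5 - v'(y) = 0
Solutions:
 -9*y/5 + 3*log(cos(7*v(y)/6) - 1)/7 - 3*log(cos(7*v(y)/6) + 1)/7 = C1


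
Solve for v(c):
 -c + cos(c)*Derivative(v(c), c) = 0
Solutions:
 v(c) = C1 + Integral(c/cos(c), c)


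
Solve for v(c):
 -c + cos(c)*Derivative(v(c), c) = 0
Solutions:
 v(c) = C1 + Integral(c/cos(c), c)


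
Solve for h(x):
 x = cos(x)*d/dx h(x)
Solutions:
 h(x) = C1 + Integral(x/cos(x), x)


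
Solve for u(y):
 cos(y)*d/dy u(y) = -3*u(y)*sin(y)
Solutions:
 u(y) = C1*cos(y)^3


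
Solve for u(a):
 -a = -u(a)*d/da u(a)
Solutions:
 u(a) = -sqrt(C1 + a^2)
 u(a) = sqrt(C1 + a^2)


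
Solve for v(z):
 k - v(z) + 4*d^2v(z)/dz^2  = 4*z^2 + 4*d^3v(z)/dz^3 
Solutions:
 v(z) = C1*exp(z*(4/(3*sqrt(33) + 19)^(1/3) + (3*sqrt(33) + 19)^(1/3) + 4)/12)*sin(sqrt(3)*z*(-(3*sqrt(33) + 19)^(1/3) + 4/(3*sqrt(33) + 19)^(1/3))/12) + C2*exp(z*(4/(3*sqrt(33) + 19)^(1/3) + (3*sqrt(33) + 19)^(1/3) + 4)/12)*cos(sqrt(3)*z*(-(3*sqrt(33) + 19)^(1/3) + 4/(3*sqrt(33) + 19)^(1/3))/12) + C3*exp(z*(-(3*sqrt(33) + 19)^(1/3) - 4/(3*sqrt(33) + 19)^(1/3) + 2)/6) + k - 4*z^2 - 32


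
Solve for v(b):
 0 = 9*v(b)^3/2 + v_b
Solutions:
 v(b) = -sqrt(-1/(C1 - 9*b))
 v(b) = sqrt(-1/(C1 - 9*b))


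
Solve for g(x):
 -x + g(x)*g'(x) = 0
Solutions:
 g(x) = -sqrt(C1 + x^2)
 g(x) = sqrt(C1 + x^2)


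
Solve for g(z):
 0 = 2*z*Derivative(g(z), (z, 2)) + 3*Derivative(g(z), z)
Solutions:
 g(z) = C1 + C2/sqrt(z)


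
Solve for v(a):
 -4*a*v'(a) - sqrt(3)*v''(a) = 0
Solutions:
 v(a) = C1 + C2*erf(sqrt(2)*3^(3/4)*a/3)


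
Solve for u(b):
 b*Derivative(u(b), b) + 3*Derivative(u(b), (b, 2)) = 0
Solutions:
 u(b) = C1 + C2*erf(sqrt(6)*b/6)


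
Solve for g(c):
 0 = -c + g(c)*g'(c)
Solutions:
 g(c) = -sqrt(C1 + c^2)
 g(c) = sqrt(C1 + c^2)


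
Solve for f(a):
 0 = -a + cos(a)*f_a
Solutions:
 f(a) = C1 + Integral(a/cos(a), a)


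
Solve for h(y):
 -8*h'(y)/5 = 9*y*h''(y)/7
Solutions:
 h(y) = C1 + C2/y^(11/45)


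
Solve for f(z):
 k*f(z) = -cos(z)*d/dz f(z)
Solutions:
 f(z) = C1*exp(k*(log(sin(z) - 1) - log(sin(z) + 1))/2)


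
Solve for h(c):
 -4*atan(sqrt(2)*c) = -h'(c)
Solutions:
 h(c) = C1 + 4*c*atan(sqrt(2)*c) - sqrt(2)*log(2*c^2 + 1)


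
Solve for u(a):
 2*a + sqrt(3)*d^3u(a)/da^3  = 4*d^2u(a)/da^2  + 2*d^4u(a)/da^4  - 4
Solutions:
 u(a) = C1 + C2*a + a^3/12 + a^2*(sqrt(3) + 8)/16 + (C3*sin(sqrt(29)*a/4) + C4*cos(sqrt(29)*a/4))*exp(sqrt(3)*a/4)


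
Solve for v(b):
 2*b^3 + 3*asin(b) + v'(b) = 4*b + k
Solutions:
 v(b) = C1 - b^4/2 + 2*b^2 + b*k - 3*b*asin(b) - 3*sqrt(1 - b^2)


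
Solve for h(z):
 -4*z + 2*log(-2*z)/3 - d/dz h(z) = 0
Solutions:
 h(z) = C1 - 2*z^2 + 2*z*log(-z)/3 + 2*z*(-1 + log(2))/3


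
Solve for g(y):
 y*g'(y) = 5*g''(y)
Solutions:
 g(y) = C1 + C2*erfi(sqrt(10)*y/10)


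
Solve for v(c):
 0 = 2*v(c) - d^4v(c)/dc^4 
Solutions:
 v(c) = C1*exp(-2^(1/4)*c) + C2*exp(2^(1/4)*c) + C3*sin(2^(1/4)*c) + C4*cos(2^(1/4)*c)


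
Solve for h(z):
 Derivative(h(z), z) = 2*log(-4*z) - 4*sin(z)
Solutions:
 h(z) = C1 + 2*z*log(-z) - 2*z + 4*z*log(2) + 4*cos(z)


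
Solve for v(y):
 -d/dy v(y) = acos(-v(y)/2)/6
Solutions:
 Integral(1/acos(-_y/2), (_y, v(y))) = C1 - y/6


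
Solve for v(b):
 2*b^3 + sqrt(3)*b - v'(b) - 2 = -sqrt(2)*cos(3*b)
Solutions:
 v(b) = C1 + b^4/2 + sqrt(3)*b^2/2 - 2*b + sqrt(2)*sin(3*b)/3


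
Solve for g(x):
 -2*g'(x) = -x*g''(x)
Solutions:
 g(x) = C1 + C2*x^3


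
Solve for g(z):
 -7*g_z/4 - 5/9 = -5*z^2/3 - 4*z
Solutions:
 g(z) = C1 + 20*z^3/63 + 8*z^2/7 - 20*z/63


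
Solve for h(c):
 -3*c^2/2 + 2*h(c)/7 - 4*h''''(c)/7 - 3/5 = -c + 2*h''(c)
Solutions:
 h(c) = C1*exp(-c*sqrt(-7 + sqrt(57))/2) + C2*exp(c*sqrt(-7 + sqrt(57))/2) + C3*sin(c*sqrt(7 + sqrt(57))/2) + C4*cos(c*sqrt(7 + sqrt(57))/2) + 21*c^2/4 - 7*c/2 + 378/5


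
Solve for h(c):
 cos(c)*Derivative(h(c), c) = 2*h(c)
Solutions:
 h(c) = C1*(sin(c) + 1)/(sin(c) - 1)


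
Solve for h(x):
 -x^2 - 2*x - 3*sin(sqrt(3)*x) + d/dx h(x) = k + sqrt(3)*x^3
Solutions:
 h(x) = C1 + k*x + sqrt(3)*x^4/4 + x^3/3 + x^2 - sqrt(3)*cos(sqrt(3)*x)


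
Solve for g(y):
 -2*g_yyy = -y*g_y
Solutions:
 g(y) = C1 + Integral(C2*airyai(2^(2/3)*y/2) + C3*airybi(2^(2/3)*y/2), y)


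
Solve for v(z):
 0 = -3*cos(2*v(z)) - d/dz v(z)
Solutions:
 v(z) = -asin((C1 + exp(12*z))/(C1 - exp(12*z)))/2 + pi/2
 v(z) = asin((C1 + exp(12*z))/(C1 - exp(12*z)))/2


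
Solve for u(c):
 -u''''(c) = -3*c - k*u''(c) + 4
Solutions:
 u(c) = C1 + C2*c + C3*exp(-c*sqrt(k)) + C4*exp(c*sqrt(k)) - c^3/(2*k) + 2*c^2/k


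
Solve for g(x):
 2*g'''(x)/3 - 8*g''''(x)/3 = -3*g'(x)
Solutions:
 g(x) = C1 + C2*exp(x*(-(18*sqrt(2922) + 973)^(1/3) - 1/(18*sqrt(2922) + 973)^(1/3) + 2)/24)*sin(sqrt(3)*x*(-(18*sqrt(2922) + 973)^(1/3) + (18*sqrt(2922) + 973)^(-1/3))/24) + C3*exp(x*(-(18*sqrt(2922) + 973)^(1/3) - 1/(18*sqrt(2922) + 973)^(1/3) + 2)/24)*cos(sqrt(3)*x*(-(18*sqrt(2922) + 973)^(1/3) + (18*sqrt(2922) + 973)^(-1/3))/24) + C4*exp(x*((18*sqrt(2922) + 973)^(-1/3) + 1 + (18*sqrt(2922) + 973)^(1/3))/12)


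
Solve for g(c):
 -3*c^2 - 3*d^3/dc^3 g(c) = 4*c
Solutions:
 g(c) = C1 + C2*c + C3*c^2 - c^5/60 - c^4/18


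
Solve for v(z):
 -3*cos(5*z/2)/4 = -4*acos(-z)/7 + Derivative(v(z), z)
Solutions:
 v(z) = C1 + 4*z*acos(-z)/7 + 4*sqrt(1 - z^2)/7 - 3*sin(5*z/2)/10


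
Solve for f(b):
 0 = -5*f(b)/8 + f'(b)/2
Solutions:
 f(b) = C1*exp(5*b/4)


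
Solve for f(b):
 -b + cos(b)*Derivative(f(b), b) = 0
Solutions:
 f(b) = C1 + Integral(b/cos(b), b)


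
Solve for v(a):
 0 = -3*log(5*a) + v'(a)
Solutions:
 v(a) = C1 + 3*a*log(a) - 3*a + a*log(125)


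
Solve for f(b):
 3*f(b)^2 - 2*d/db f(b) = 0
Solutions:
 f(b) = -2/(C1 + 3*b)


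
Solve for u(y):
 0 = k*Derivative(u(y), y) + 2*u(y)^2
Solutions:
 u(y) = k/(C1*k + 2*y)


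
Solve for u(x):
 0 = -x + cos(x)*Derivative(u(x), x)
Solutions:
 u(x) = C1 + Integral(x/cos(x), x)


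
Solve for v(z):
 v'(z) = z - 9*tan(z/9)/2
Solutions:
 v(z) = C1 + z^2/2 + 81*log(cos(z/9))/2


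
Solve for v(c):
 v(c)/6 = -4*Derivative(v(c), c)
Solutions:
 v(c) = C1*exp(-c/24)


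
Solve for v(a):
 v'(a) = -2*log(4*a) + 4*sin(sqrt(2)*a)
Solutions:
 v(a) = C1 - 2*a*log(a) - 4*a*log(2) + 2*a - 2*sqrt(2)*cos(sqrt(2)*a)


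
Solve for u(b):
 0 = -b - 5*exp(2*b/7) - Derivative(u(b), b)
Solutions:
 u(b) = C1 - b^2/2 - 35*exp(2*b/7)/2


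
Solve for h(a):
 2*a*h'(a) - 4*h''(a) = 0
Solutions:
 h(a) = C1 + C2*erfi(a/2)


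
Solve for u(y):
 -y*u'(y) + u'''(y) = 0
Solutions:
 u(y) = C1 + Integral(C2*airyai(y) + C3*airybi(y), y)


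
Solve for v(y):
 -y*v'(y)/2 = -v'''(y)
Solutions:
 v(y) = C1 + Integral(C2*airyai(2^(2/3)*y/2) + C3*airybi(2^(2/3)*y/2), y)


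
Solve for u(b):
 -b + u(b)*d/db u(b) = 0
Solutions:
 u(b) = -sqrt(C1 + b^2)
 u(b) = sqrt(C1 + b^2)


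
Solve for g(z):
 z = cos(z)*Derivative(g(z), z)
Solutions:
 g(z) = C1 + Integral(z/cos(z), z)


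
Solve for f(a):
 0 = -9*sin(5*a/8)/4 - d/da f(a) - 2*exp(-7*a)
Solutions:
 f(a) = C1 + 18*cos(5*a/8)/5 + 2*exp(-7*a)/7


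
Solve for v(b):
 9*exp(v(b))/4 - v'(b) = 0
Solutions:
 v(b) = log(-1/(C1 + 9*b)) + 2*log(2)


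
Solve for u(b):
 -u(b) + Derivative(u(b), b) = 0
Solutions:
 u(b) = C1*exp(b)


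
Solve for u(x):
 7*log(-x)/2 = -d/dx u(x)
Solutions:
 u(x) = C1 - 7*x*log(-x)/2 + 7*x/2


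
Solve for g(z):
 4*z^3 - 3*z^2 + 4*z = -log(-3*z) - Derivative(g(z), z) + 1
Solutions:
 g(z) = C1 - z^4 + z^3 - 2*z^2 - z*log(-z) + z*(2 - log(3))


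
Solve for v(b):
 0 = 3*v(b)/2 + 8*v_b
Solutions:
 v(b) = C1*exp(-3*b/16)


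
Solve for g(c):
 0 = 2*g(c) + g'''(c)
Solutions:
 g(c) = C3*exp(-2^(1/3)*c) + (C1*sin(2^(1/3)*sqrt(3)*c/2) + C2*cos(2^(1/3)*sqrt(3)*c/2))*exp(2^(1/3)*c/2)


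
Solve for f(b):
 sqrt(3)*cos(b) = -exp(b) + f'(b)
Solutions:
 f(b) = C1 + exp(b) + sqrt(3)*sin(b)


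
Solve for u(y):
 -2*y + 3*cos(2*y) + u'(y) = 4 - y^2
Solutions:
 u(y) = C1 - y^3/3 + y^2 + 4*y - 3*sin(2*y)/2


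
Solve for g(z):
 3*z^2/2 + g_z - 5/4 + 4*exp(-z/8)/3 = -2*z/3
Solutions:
 g(z) = C1 - z^3/2 - z^2/3 + 5*z/4 + 32*exp(-z/8)/3


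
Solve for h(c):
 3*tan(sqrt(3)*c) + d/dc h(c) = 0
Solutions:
 h(c) = C1 + sqrt(3)*log(cos(sqrt(3)*c))


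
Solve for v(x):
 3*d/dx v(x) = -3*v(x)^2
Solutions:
 v(x) = 1/(C1 + x)


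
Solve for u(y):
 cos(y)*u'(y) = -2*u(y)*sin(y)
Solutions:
 u(y) = C1*cos(y)^2


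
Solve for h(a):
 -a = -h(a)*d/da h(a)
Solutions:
 h(a) = -sqrt(C1 + a^2)
 h(a) = sqrt(C1 + a^2)


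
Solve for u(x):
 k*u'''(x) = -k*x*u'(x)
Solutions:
 u(x) = C1 + Integral(C2*airyai(-x) + C3*airybi(-x), x)


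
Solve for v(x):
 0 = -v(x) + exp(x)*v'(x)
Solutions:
 v(x) = C1*exp(-exp(-x))


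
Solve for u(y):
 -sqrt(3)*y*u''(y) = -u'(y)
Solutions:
 u(y) = C1 + C2*y^(sqrt(3)/3 + 1)


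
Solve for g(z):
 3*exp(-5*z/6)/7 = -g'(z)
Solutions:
 g(z) = C1 + 18*exp(-5*z/6)/35


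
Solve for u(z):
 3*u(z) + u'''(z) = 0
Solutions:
 u(z) = C3*exp(-3^(1/3)*z) + (C1*sin(3^(5/6)*z/2) + C2*cos(3^(5/6)*z/2))*exp(3^(1/3)*z/2)


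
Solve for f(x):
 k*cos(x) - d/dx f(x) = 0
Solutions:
 f(x) = C1 + k*sin(x)


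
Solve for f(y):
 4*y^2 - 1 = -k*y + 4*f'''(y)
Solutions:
 f(y) = C1 + C2*y + C3*y^2 + k*y^4/96 + y^5/60 - y^3/24


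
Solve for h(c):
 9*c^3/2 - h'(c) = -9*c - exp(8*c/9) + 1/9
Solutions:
 h(c) = C1 + 9*c^4/8 + 9*c^2/2 - c/9 + 9*exp(8*c/9)/8


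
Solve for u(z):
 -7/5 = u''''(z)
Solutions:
 u(z) = C1 + C2*z + C3*z^2 + C4*z^3 - 7*z^4/120


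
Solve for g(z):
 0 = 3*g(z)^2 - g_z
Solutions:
 g(z) = -1/(C1 + 3*z)


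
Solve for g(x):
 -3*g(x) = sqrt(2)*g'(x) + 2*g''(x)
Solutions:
 g(x) = (C1*sin(sqrt(22)*x/4) + C2*cos(sqrt(22)*x/4))*exp(-sqrt(2)*x/4)


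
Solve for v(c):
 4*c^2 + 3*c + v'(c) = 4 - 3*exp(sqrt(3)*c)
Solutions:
 v(c) = C1 - 4*c^3/3 - 3*c^2/2 + 4*c - sqrt(3)*exp(sqrt(3)*c)


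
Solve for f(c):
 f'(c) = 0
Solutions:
 f(c) = C1


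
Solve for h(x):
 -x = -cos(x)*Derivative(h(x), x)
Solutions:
 h(x) = C1 + Integral(x/cos(x), x)


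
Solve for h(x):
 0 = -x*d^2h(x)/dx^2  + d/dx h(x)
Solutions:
 h(x) = C1 + C2*x^2


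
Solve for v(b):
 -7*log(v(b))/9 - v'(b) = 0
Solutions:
 li(v(b)) = C1 - 7*b/9


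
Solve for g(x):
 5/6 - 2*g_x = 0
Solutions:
 g(x) = C1 + 5*x/12


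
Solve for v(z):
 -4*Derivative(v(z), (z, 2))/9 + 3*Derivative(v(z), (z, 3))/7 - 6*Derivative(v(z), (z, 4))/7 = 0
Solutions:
 v(z) = C1 + C2*z + (C3*sin(sqrt(591)*z/36) + C4*cos(sqrt(591)*z/36))*exp(z/4)


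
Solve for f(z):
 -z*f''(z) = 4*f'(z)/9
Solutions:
 f(z) = C1 + C2*z^(5/9)


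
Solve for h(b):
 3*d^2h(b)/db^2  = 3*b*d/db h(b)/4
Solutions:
 h(b) = C1 + C2*erfi(sqrt(2)*b/4)


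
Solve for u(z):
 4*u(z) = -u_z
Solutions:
 u(z) = C1*exp(-4*z)


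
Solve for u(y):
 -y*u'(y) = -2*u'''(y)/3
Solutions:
 u(y) = C1 + Integral(C2*airyai(2^(2/3)*3^(1/3)*y/2) + C3*airybi(2^(2/3)*3^(1/3)*y/2), y)


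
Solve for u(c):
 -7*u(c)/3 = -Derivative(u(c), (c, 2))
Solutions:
 u(c) = C1*exp(-sqrt(21)*c/3) + C2*exp(sqrt(21)*c/3)


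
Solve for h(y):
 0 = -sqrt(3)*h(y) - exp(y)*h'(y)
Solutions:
 h(y) = C1*exp(sqrt(3)*exp(-y))


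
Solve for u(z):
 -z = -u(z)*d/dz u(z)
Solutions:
 u(z) = -sqrt(C1 + z^2)
 u(z) = sqrt(C1 + z^2)


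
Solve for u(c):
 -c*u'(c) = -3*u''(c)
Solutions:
 u(c) = C1 + C2*erfi(sqrt(6)*c/6)


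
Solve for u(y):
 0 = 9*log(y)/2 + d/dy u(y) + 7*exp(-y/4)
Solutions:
 u(y) = C1 - 9*y*log(y)/2 + 9*y/2 + 28*exp(-y/4)


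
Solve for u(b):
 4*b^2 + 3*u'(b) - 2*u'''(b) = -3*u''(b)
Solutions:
 u(b) = C1 + C2*exp(b*(3 - sqrt(33))/4) + C3*exp(b*(3 + sqrt(33))/4) - 4*b^3/9 + 4*b^2/3 - 40*b/9


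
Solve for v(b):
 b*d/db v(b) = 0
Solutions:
 v(b) = C1


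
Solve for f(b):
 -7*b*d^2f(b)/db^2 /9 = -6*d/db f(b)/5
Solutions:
 f(b) = C1 + C2*b^(89/35)


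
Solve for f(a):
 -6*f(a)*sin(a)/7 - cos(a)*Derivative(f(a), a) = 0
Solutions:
 f(a) = C1*cos(a)^(6/7)


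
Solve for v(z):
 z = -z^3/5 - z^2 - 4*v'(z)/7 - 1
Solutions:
 v(z) = C1 - 7*z^4/80 - 7*z^3/12 - 7*z^2/8 - 7*z/4


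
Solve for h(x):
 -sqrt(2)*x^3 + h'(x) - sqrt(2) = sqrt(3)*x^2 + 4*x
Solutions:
 h(x) = C1 + sqrt(2)*x^4/4 + sqrt(3)*x^3/3 + 2*x^2 + sqrt(2)*x


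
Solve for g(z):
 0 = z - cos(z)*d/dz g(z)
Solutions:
 g(z) = C1 + Integral(z/cos(z), z)


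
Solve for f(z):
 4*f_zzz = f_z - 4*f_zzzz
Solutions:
 f(z) = C1 + C2*exp(-z*(4/(3*sqrt(33) + 19)^(1/3) + (3*sqrt(33) + 19)^(1/3) + 4)/12)*sin(sqrt(3)*z*(-(3*sqrt(33) + 19)^(1/3) + 4/(3*sqrt(33) + 19)^(1/3))/12) + C3*exp(-z*(4/(3*sqrt(33) + 19)^(1/3) + (3*sqrt(33) + 19)^(1/3) + 4)/12)*cos(sqrt(3)*z*(-(3*sqrt(33) + 19)^(1/3) + 4/(3*sqrt(33) + 19)^(1/3))/12) + C4*exp(z*(-2 + 4/(3*sqrt(33) + 19)^(1/3) + (3*sqrt(33) + 19)^(1/3))/6)


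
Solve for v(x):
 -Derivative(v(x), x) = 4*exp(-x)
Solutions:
 v(x) = C1 + 4*exp(-x)


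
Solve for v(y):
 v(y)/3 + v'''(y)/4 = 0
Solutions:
 v(y) = C3*exp(-6^(2/3)*y/3) + (C1*sin(2^(2/3)*3^(1/6)*y/2) + C2*cos(2^(2/3)*3^(1/6)*y/2))*exp(6^(2/3)*y/6)


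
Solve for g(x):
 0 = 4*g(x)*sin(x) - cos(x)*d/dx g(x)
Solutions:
 g(x) = C1/cos(x)^4


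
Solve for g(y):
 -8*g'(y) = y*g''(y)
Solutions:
 g(y) = C1 + C2/y^7


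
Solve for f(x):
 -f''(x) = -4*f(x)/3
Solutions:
 f(x) = C1*exp(-2*sqrt(3)*x/3) + C2*exp(2*sqrt(3)*x/3)


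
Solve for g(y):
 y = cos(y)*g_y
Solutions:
 g(y) = C1 + Integral(y/cos(y), y)


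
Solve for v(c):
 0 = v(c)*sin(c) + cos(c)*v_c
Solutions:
 v(c) = C1*cos(c)


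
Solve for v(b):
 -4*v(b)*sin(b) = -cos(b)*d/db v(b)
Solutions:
 v(b) = C1/cos(b)^4


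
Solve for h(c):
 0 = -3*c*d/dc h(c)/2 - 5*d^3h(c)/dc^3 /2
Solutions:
 h(c) = C1 + Integral(C2*airyai(-3^(1/3)*5^(2/3)*c/5) + C3*airybi(-3^(1/3)*5^(2/3)*c/5), c)


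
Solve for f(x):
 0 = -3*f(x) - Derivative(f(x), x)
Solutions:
 f(x) = C1*exp(-3*x)


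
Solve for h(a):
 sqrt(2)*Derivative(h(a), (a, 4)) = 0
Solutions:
 h(a) = C1 + C2*a + C3*a^2 + C4*a^3


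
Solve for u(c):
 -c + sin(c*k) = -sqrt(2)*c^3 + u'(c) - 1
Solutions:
 u(c) = C1 + sqrt(2)*c^4/4 - c^2/2 + c - cos(c*k)/k


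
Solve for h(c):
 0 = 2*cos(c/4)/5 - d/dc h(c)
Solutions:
 h(c) = C1 + 8*sin(c/4)/5


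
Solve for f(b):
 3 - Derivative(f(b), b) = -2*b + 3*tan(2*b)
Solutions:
 f(b) = C1 + b^2 + 3*b + 3*log(cos(2*b))/2


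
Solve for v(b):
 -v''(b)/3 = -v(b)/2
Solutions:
 v(b) = C1*exp(-sqrt(6)*b/2) + C2*exp(sqrt(6)*b/2)


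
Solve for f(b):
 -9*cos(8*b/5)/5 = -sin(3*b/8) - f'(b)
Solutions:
 f(b) = C1 + 9*sin(8*b/5)/8 + 8*cos(3*b/8)/3


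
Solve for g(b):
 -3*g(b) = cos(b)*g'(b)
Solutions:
 g(b) = C1*(sin(b) - 1)^(3/2)/(sin(b) + 1)^(3/2)


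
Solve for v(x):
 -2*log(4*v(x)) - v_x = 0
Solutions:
 Integral(1/(log(_y) + 2*log(2)), (_y, v(x)))/2 = C1 - x


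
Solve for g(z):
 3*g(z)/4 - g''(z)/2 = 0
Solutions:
 g(z) = C1*exp(-sqrt(6)*z/2) + C2*exp(sqrt(6)*z/2)


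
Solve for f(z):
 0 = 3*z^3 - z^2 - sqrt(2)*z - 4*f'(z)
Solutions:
 f(z) = C1 + 3*z^4/16 - z^3/12 - sqrt(2)*z^2/8


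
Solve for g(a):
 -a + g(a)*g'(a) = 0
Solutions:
 g(a) = -sqrt(C1 + a^2)
 g(a) = sqrt(C1 + a^2)


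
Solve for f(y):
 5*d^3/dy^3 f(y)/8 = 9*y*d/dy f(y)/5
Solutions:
 f(y) = C1 + Integral(C2*airyai(2*3^(2/3)*5^(1/3)*y/5) + C3*airybi(2*3^(2/3)*5^(1/3)*y/5), y)


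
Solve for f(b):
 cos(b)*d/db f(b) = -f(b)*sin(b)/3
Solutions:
 f(b) = C1*cos(b)^(1/3)


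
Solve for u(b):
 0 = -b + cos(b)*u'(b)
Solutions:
 u(b) = C1 + Integral(b/cos(b), b)


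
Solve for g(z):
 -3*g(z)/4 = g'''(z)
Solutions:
 g(z) = C3*exp(-6^(1/3)*z/2) + (C1*sin(2^(1/3)*3^(5/6)*z/4) + C2*cos(2^(1/3)*3^(5/6)*z/4))*exp(6^(1/3)*z/4)


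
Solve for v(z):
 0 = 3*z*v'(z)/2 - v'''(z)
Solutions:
 v(z) = C1 + Integral(C2*airyai(2^(2/3)*3^(1/3)*z/2) + C3*airybi(2^(2/3)*3^(1/3)*z/2), z)


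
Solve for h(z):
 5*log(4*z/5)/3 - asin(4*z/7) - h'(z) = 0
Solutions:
 h(z) = C1 + 5*z*log(z)/3 - z*asin(4*z/7) - 2*z*log(5) - 5*z/3 + z*log(10)/3 + 3*z*log(2) - sqrt(49 - 16*z^2)/4


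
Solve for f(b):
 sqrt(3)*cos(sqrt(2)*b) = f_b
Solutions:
 f(b) = C1 + sqrt(6)*sin(sqrt(2)*b)/2


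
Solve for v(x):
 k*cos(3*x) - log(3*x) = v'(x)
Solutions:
 v(x) = C1 + k*sin(3*x)/3 - x*log(x) - x*log(3) + x


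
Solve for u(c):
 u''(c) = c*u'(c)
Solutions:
 u(c) = C1 + C2*erfi(sqrt(2)*c/2)


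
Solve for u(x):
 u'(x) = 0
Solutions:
 u(x) = C1


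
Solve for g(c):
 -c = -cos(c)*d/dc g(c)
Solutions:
 g(c) = C1 + Integral(c/cos(c), c)


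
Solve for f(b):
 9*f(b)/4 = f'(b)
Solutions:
 f(b) = C1*exp(9*b/4)


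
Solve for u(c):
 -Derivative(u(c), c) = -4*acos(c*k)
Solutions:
 u(c) = C1 + 4*Piecewise((c*acos(c*k) - sqrt(-c^2*k^2 + 1)/k, Ne(k, 0)), (pi*c/2, True))


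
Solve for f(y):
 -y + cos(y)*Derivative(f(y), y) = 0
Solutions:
 f(y) = C1 + Integral(y/cos(y), y)


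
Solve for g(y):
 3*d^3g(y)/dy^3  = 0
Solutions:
 g(y) = C1 + C2*y + C3*y^2


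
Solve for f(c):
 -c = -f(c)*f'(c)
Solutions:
 f(c) = -sqrt(C1 + c^2)
 f(c) = sqrt(C1 + c^2)


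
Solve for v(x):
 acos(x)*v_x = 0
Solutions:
 v(x) = C1


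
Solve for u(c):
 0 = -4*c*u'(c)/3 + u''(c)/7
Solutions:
 u(c) = C1 + C2*erfi(sqrt(42)*c/3)


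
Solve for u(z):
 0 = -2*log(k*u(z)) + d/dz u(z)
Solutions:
 li(k*u(z))/k = C1 + 2*z


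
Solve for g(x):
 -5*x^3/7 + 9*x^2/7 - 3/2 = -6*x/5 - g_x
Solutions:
 g(x) = C1 + 5*x^4/28 - 3*x^3/7 - 3*x^2/5 + 3*x/2


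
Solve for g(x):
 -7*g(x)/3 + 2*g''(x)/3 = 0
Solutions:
 g(x) = C1*exp(-sqrt(14)*x/2) + C2*exp(sqrt(14)*x/2)


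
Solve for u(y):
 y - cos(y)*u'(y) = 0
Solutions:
 u(y) = C1 + Integral(y/cos(y), y)


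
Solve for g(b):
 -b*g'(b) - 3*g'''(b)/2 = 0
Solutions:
 g(b) = C1 + Integral(C2*airyai(-2^(1/3)*3^(2/3)*b/3) + C3*airybi(-2^(1/3)*3^(2/3)*b/3), b)


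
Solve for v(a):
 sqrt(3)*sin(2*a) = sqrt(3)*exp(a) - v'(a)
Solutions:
 v(a) = C1 + sqrt(3)*exp(a) + sqrt(3)*cos(2*a)/2


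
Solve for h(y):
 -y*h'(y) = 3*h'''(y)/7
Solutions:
 h(y) = C1 + Integral(C2*airyai(-3^(2/3)*7^(1/3)*y/3) + C3*airybi(-3^(2/3)*7^(1/3)*y/3), y)


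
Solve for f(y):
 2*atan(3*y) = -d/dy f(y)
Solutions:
 f(y) = C1 - 2*y*atan(3*y) + log(9*y^2 + 1)/3


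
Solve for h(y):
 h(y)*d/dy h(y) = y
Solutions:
 h(y) = -sqrt(C1 + y^2)
 h(y) = sqrt(C1 + y^2)


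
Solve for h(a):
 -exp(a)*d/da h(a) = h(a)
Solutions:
 h(a) = C1*exp(exp(-a))


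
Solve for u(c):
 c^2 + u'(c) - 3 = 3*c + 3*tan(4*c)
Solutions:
 u(c) = C1 - c^3/3 + 3*c^2/2 + 3*c - 3*log(cos(4*c))/4


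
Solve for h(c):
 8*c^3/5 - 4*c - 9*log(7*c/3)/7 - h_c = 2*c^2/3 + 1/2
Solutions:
 h(c) = C1 + 2*c^4/5 - 2*c^3/9 - 2*c^2 - 9*c*log(c)/7 - 9*c*log(7)/7 + 11*c/14 + 9*c*log(3)/7


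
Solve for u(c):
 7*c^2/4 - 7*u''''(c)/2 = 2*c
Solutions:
 u(c) = C1 + C2*c + C3*c^2 + C4*c^3 + c^6/720 - c^5/210


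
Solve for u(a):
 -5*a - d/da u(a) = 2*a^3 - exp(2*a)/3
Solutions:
 u(a) = C1 - a^4/2 - 5*a^2/2 + exp(2*a)/6


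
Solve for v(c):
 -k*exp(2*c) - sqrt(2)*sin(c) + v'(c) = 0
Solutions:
 v(c) = C1 + k*exp(2*c)/2 - sqrt(2)*cos(c)


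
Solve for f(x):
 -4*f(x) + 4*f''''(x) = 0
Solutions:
 f(x) = C1*exp(-x) + C2*exp(x) + C3*sin(x) + C4*cos(x)


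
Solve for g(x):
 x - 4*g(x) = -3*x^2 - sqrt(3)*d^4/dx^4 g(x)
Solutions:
 g(x) = C1*exp(-sqrt(2)*3^(7/8)*x/3) + C2*exp(sqrt(2)*3^(7/8)*x/3) + C3*sin(sqrt(2)*3^(7/8)*x/3) + C4*cos(sqrt(2)*3^(7/8)*x/3) + 3*x^2/4 + x/4


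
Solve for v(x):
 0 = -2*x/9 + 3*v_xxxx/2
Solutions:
 v(x) = C1 + C2*x + C3*x^2 + C4*x^3 + x^5/810


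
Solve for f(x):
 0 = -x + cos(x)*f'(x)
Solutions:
 f(x) = C1 + Integral(x/cos(x), x)


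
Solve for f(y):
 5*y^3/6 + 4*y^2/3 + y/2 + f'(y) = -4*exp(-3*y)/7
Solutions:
 f(y) = C1 - 5*y^4/24 - 4*y^3/9 - y^2/4 + 4*exp(-3*y)/21


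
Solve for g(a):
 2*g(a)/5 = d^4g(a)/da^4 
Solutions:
 g(a) = C1*exp(-2^(1/4)*5^(3/4)*a/5) + C2*exp(2^(1/4)*5^(3/4)*a/5) + C3*sin(2^(1/4)*5^(3/4)*a/5) + C4*cos(2^(1/4)*5^(3/4)*a/5)


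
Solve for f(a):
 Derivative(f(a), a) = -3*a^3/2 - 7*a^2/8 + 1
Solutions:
 f(a) = C1 - 3*a^4/8 - 7*a^3/24 + a


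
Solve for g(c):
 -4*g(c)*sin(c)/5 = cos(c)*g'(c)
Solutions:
 g(c) = C1*cos(c)^(4/5)


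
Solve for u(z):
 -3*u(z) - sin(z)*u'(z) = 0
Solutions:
 u(z) = C1*(cos(z) + 1)^(3/2)/(cos(z) - 1)^(3/2)


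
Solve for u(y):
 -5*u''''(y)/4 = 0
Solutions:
 u(y) = C1 + C2*y + C3*y^2 + C4*y^3


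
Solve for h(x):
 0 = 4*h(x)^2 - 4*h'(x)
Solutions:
 h(x) = -1/(C1 + x)


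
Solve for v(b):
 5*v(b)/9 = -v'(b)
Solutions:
 v(b) = C1*exp(-5*b/9)


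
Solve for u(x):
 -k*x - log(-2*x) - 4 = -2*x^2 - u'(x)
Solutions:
 u(x) = C1 + k*x^2/2 - 2*x^3/3 + x*log(-x) + x*(log(2) + 3)


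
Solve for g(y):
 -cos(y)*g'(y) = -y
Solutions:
 g(y) = C1 + Integral(y/cos(y), y)


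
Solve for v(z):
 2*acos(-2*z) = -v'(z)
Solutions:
 v(z) = C1 - 2*z*acos(-2*z) - sqrt(1 - 4*z^2)


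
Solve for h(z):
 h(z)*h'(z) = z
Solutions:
 h(z) = -sqrt(C1 + z^2)
 h(z) = sqrt(C1 + z^2)


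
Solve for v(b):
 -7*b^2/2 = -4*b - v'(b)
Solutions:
 v(b) = C1 + 7*b^3/6 - 2*b^2


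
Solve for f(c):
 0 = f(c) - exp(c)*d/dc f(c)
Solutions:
 f(c) = C1*exp(-exp(-c))


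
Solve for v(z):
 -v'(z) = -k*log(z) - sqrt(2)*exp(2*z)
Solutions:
 v(z) = C1 + k*z*log(z) - k*z + sqrt(2)*exp(2*z)/2


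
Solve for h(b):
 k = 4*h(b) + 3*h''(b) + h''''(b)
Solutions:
 h(b) = k/4 + (C1*sin(sqrt(7)*b/2) + C2*cos(sqrt(7)*b/2))*exp(-b/2) + (C3*sin(sqrt(7)*b/2) + C4*cos(sqrt(7)*b/2))*exp(b/2)


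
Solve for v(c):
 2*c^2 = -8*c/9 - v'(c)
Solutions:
 v(c) = C1 - 2*c^3/3 - 4*c^2/9


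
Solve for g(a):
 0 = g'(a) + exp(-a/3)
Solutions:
 g(a) = C1 + 3*exp(-a/3)


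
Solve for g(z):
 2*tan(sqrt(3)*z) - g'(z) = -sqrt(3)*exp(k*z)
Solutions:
 g(z) = C1 + sqrt(3)*Piecewise((exp(k*z)/k, Ne(k, 0)), (z, True)) - 2*sqrt(3)*log(cos(sqrt(3)*z))/3


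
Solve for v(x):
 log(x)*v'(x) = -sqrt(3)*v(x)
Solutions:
 v(x) = C1*exp(-sqrt(3)*li(x))


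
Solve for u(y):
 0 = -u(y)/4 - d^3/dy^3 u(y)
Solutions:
 u(y) = C3*exp(-2^(1/3)*y/2) + (C1*sin(2^(1/3)*sqrt(3)*y/4) + C2*cos(2^(1/3)*sqrt(3)*y/4))*exp(2^(1/3)*y/4)


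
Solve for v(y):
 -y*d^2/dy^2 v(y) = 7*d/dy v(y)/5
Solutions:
 v(y) = C1 + C2/y^(2/5)


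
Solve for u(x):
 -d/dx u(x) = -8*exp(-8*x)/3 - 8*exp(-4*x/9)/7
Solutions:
 u(x) = C1 - exp(-8*x)/3 - 18*exp(-4*x/9)/7


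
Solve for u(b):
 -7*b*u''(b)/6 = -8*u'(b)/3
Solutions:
 u(b) = C1 + C2*b^(23/7)


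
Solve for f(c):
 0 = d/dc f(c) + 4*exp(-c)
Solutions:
 f(c) = C1 + 4*exp(-c)


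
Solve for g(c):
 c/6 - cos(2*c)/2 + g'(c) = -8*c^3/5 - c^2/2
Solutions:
 g(c) = C1 - 2*c^4/5 - c^3/6 - c^2/12 + sin(2*c)/4


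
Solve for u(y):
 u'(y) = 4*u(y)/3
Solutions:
 u(y) = C1*exp(4*y/3)


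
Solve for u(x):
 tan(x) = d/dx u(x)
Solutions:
 u(x) = C1 - log(cos(x))


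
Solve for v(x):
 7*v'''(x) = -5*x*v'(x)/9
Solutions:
 v(x) = C1 + Integral(C2*airyai(-735^(1/3)*x/21) + C3*airybi(-735^(1/3)*x/21), x)


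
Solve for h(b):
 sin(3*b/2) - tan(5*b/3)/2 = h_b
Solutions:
 h(b) = C1 + 3*log(cos(5*b/3))/10 - 2*cos(3*b/2)/3


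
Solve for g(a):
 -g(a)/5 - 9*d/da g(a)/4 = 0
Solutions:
 g(a) = C1*exp(-4*a/45)


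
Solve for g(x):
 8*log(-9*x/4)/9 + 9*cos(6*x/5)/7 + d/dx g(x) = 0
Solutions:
 g(x) = C1 - 8*x*log(-x)/9 - 16*x*log(3)/9 + 8*x/9 + 16*x*log(2)/9 - 15*sin(6*x/5)/14


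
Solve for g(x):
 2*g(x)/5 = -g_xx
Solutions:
 g(x) = C1*sin(sqrt(10)*x/5) + C2*cos(sqrt(10)*x/5)


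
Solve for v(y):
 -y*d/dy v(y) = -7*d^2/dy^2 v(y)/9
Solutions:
 v(y) = C1 + C2*erfi(3*sqrt(14)*y/14)


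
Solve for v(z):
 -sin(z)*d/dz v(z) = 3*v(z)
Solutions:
 v(z) = C1*(cos(z) + 1)^(3/2)/(cos(z) - 1)^(3/2)


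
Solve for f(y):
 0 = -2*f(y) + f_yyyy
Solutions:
 f(y) = C1*exp(-2^(1/4)*y) + C2*exp(2^(1/4)*y) + C3*sin(2^(1/4)*y) + C4*cos(2^(1/4)*y)


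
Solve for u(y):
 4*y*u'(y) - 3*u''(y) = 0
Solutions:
 u(y) = C1 + C2*erfi(sqrt(6)*y/3)


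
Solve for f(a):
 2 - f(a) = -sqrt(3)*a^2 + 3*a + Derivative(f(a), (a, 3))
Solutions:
 f(a) = C3*exp(-a) + sqrt(3)*a^2 - 3*a + (C1*sin(sqrt(3)*a/2) + C2*cos(sqrt(3)*a/2))*exp(a/2) + 2


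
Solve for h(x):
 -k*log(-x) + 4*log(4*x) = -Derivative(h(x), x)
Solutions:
 h(x) = C1 + x*(k - 4)*log(x) + x*(-k + I*pi*k - 8*log(2) + 4)


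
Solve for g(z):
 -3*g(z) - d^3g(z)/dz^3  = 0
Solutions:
 g(z) = C3*exp(-3^(1/3)*z) + (C1*sin(3^(5/6)*z/2) + C2*cos(3^(5/6)*z/2))*exp(3^(1/3)*z/2)


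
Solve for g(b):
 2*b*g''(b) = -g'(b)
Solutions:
 g(b) = C1 + C2*sqrt(b)


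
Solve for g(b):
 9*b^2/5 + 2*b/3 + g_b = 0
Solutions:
 g(b) = C1 - 3*b^3/5 - b^2/3


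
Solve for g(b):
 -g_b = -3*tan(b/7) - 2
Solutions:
 g(b) = C1 + 2*b - 21*log(cos(b/7))


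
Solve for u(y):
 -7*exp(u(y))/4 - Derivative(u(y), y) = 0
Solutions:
 u(y) = log(1/(C1 + 7*y)) + 2*log(2)


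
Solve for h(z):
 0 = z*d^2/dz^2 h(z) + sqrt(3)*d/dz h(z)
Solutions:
 h(z) = C1 + C2*z^(1 - sqrt(3))


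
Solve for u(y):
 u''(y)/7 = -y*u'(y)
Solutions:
 u(y) = C1 + C2*erf(sqrt(14)*y/2)


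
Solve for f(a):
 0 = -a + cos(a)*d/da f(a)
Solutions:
 f(a) = C1 + Integral(a/cos(a), a)


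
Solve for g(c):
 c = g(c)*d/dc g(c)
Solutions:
 g(c) = -sqrt(C1 + c^2)
 g(c) = sqrt(C1 + c^2)


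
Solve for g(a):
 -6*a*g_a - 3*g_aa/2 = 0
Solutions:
 g(a) = C1 + C2*erf(sqrt(2)*a)


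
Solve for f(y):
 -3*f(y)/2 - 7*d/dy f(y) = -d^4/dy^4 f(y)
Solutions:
 f(y) = (C1/sqrt(exp(y*sqrt(-2^(2/3)*(49 + sqrt(2433))^(1/3)/2 + 2*2^(1/3)/(49 + sqrt(2433))^(1/3) + 7*2^(5/6)/sqrt(-2/(49 + sqrt(2433))^(1/3) + 2^(1/3)*(49 + sqrt(2433))^(1/3)/2)))) + C2*sqrt(exp(y*sqrt(-2^(2/3)*(49 + sqrt(2433))^(1/3)/2 + 2*2^(1/3)/(49 + sqrt(2433))^(1/3) + 7*2^(5/6)/sqrt(-2/(49 + sqrt(2433))^(1/3) + 2^(1/3)*(49 + sqrt(2433))^(1/3)/2)))))*exp(2^(1/6)*y*sqrt(-2/(49 + sqrt(2433))^(1/3) + 2^(1/3)*(49 + sqrt(2433))^(1/3)/2)/2) + (C3*sin(y*sqrt(-2*2^(1/3)/(49 + sqrt(2433))^(1/3) + 2^(2/3)*(49 + sqrt(2433))^(1/3)/2 + 7*2^(5/6)/sqrt(-2/(49 + sqrt(2433))^(1/3) + 2^(1/3)*(49 + sqrt(2433))^(1/3)/2))/2) + C4*cos(y*sqrt(-2*2^(1/3)/(49 + sqrt(2433))^(1/3) + 2^(2/3)*(49 + sqrt(2433))^(1/3)/2 + 7*2^(5/6)/sqrt(-2/(49 + sqrt(2433))^(1/3) + 2^(1/3)*(49 + sqrt(2433))^(1/3)/2))/2))*exp(-2^(1/6)*y*sqrt(-2/(49 + sqrt(2433))^(1/3) + 2^(1/3)*(49 + sqrt(2433))^(1/3)/2)/2)


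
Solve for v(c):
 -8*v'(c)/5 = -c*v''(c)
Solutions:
 v(c) = C1 + C2*c^(13/5)


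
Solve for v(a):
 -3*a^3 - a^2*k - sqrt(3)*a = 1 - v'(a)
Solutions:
 v(a) = C1 + 3*a^4/4 + a^3*k/3 + sqrt(3)*a^2/2 + a


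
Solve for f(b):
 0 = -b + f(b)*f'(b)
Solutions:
 f(b) = -sqrt(C1 + b^2)
 f(b) = sqrt(C1 + b^2)


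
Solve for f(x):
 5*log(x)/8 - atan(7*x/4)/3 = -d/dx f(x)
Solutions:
 f(x) = C1 - 5*x*log(x)/8 + x*atan(7*x/4)/3 + 5*x/8 - 2*log(49*x^2 + 16)/21


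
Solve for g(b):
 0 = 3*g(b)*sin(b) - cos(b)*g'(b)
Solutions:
 g(b) = C1/cos(b)^3


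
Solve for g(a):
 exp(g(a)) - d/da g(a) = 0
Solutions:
 g(a) = log(-1/(C1 + a))


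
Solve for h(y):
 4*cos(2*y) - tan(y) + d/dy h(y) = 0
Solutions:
 h(y) = C1 - log(cos(y)) - 2*sin(2*y)


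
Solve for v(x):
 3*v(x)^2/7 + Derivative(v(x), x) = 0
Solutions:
 v(x) = 7/(C1 + 3*x)


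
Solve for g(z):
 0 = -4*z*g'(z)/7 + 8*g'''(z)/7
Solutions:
 g(z) = C1 + Integral(C2*airyai(2^(2/3)*z/2) + C3*airybi(2^(2/3)*z/2), z)


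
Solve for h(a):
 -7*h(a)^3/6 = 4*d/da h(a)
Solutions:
 h(a) = -2*sqrt(3)*sqrt(-1/(C1 - 7*a))
 h(a) = 2*sqrt(3)*sqrt(-1/(C1 - 7*a))


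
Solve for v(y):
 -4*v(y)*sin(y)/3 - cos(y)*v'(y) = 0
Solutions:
 v(y) = C1*cos(y)^(4/3)


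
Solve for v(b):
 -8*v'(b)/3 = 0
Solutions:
 v(b) = C1


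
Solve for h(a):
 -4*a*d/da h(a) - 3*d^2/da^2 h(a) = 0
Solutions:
 h(a) = C1 + C2*erf(sqrt(6)*a/3)


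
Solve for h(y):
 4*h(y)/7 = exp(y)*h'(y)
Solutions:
 h(y) = C1*exp(-4*exp(-y)/7)


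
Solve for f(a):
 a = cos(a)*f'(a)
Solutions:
 f(a) = C1 + Integral(a/cos(a), a)


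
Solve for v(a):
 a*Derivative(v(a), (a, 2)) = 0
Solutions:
 v(a) = C1 + C2*a


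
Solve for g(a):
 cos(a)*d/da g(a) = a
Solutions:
 g(a) = C1 + Integral(a/cos(a), a)


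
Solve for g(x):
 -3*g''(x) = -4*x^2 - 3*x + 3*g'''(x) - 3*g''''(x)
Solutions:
 g(x) = C1 + C2*x + C3*exp(x*(1 - sqrt(5))/2) + C4*exp(x*(1 + sqrt(5))/2) + x^4/9 - 5*x^3/18 + 13*x^2/6


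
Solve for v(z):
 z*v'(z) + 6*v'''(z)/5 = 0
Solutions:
 v(z) = C1 + Integral(C2*airyai(-5^(1/3)*6^(2/3)*z/6) + C3*airybi(-5^(1/3)*6^(2/3)*z/6), z)


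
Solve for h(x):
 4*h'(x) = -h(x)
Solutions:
 h(x) = C1*exp(-x/4)


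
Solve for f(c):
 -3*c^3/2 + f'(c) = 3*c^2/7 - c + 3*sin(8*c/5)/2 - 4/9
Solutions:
 f(c) = C1 + 3*c^4/8 + c^3/7 - c^2/2 - 4*c/9 - 15*cos(8*c/5)/16


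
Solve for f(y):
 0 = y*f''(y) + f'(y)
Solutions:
 f(y) = C1 + C2*log(y)


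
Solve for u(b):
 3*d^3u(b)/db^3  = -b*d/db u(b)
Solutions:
 u(b) = C1 + Integral(C2*airyai(-3^(2/3)*b/3) + C3*airybi(-3^(2/3)*b/3), b)


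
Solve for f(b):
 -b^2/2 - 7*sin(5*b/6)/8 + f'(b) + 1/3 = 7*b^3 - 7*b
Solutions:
 f(b) = C1 + 7*b^4/4 + b^3/6 - 7*b^2/2 - b/3 - 21*cos(5*b/6)/20


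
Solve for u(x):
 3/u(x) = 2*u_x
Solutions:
 u(x) = -sqrt(C1 + 3*x)
 u(x) = sqrt(C1 + 3*x)


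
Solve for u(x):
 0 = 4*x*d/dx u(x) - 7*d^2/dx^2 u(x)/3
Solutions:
 u(x) = C1 + C2*erfi(sqrt(42)*x/7)


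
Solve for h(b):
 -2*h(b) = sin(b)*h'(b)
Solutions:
 h(b) = C1*(cos(b) + 1)/(cos(b) - 1)


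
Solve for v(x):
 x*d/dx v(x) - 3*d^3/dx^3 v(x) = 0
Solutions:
 v(x) = C1 + Integral(C2*airyai(3^(2/3)*x/3) + C3*airybi(3^(2/3)*x/3), x)


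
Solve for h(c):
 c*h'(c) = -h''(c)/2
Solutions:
 h(c) = C1 + C2*erf(c)


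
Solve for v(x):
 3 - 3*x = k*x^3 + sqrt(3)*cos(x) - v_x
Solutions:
 v(x) = C1 + k*x^4/4 + 3*x^2/2 - 3*x + sqrt(3)*sin(x)


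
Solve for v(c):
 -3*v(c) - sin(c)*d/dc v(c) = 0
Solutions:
 v(c) = C1*(cos(c) + 1)^(3/2)/(cos(c) - 1)^(3/2)


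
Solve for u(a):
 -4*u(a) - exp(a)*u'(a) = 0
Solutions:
 u(a) = C1*exp(4*exp(-a))


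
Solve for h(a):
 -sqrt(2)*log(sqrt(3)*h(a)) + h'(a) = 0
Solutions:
 -sqrt(2)*Integral(1/(2*log(_y) + log(3)), (_y, h(a))) = C1 - a


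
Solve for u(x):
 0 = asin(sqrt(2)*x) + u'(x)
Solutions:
 u(x) = C1 - x*asin(sqrt(2)*x) - sqrt(2)*sqrt(1 - 2*x^2)/2


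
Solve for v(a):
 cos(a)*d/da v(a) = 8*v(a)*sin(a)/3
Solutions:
 v(a) = C1/cos(a)^(8/3)


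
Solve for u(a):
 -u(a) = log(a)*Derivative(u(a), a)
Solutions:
 u(a) = C1*exp(-li(a))


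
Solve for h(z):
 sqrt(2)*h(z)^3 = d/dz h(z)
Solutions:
 h(z) = -sqrt(2)*sqrt(-1/(C1 + sqrt(2)*z))/2
 h(z) = sqrt(2)*sqrt(-1/(C1 + sqrt(2)*z))/2


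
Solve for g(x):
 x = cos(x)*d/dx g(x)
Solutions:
 g(x) = C1 + Integral(x/cos(x), x)


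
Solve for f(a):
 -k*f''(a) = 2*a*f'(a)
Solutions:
 f(a) = C1 + C2*sqrt(k)*erf(a*sqrt(1/k))


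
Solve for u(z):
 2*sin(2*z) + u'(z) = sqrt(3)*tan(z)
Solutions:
 u(z) = C1 - sqrt(3)*log(cos(z)) + cos(2*z)


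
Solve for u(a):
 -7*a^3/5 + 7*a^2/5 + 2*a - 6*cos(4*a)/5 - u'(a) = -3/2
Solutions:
 u(a) = C1 - 7*a^4/20 + 7*a^3/15 + a^2 + 3*a/2 - 3*sin(4*a)/10


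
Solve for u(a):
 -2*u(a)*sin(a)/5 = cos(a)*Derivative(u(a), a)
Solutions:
 u(a) = C1*cos(a)^(2/5)


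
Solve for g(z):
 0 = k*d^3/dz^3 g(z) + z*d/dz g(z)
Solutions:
 g(z) = C1 + Integral(C2*airyai(z*(-1/k)^(1/3)) + C3*airybi(z*(-1/k)^(1/3)), z)


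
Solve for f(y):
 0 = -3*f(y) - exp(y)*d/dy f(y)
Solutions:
 f(y) = C1*exp(3*exp(-y))


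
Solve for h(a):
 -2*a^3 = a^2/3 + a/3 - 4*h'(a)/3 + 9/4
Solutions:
 h(a) = C1 + 3*a^4/8 + a^3/12 + a^2/8 + 27*a/16


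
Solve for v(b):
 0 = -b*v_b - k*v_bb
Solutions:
 v(b) = C1 + C2*sqrt(k)*erf(sqrt(2)*b*sqrt(1/k)/2)


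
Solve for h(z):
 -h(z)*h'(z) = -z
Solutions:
 h(z) = -sqrt(C1 + z^2)
 h(z) = sqrt(C1 + z^2)


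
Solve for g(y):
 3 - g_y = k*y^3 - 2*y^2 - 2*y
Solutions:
 g(y) = C1 - k*y^4/4 + 2*y^3/3 + y^2 + 3*y


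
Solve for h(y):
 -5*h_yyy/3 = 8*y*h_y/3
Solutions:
 h(y) = C1 + Integral(C2*airyai(-2*5^(2/3)*y/5) + C3*airybi(-2*5^(2/3)*y/5), y)


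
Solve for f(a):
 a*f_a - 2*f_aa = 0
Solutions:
 f(a) = C1 + C2*erfi(a/2)


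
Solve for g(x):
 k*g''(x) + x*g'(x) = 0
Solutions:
 g(x) = C1 + C2*sqrt(k)*erf(sqrt(2)*x*sqrt(1/k)/2)


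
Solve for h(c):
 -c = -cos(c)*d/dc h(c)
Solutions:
 h(c) = C1 + Integral(c/cos(c), c)


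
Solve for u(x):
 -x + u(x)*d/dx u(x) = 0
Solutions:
 u(x) = -sqrt(C1 + x^2)
 u(x) = sqrt(C1 + x^2)


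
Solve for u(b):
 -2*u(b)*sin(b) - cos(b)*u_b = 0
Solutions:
 u(b) = C1*cos(b)^2


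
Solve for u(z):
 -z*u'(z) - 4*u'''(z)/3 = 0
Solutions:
 u(z) = C1 + Integral(C2*airyai(-6^(1/3)*z/2) + C3*airybi(-6^(1/3)*z/2), z)


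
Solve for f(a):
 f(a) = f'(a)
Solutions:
 f(a) = C1*exp(a)


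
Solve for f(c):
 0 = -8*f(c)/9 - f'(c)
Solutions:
 f(c) = C1*exp(-8*c/9)


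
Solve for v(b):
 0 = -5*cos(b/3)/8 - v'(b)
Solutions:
 v(b) = C1 - 15*sin(b/3)/8


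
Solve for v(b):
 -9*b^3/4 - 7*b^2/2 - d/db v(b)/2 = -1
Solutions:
 v(b) = C1 - 9*b^4/8 - 7*b^3/3 + 2*b


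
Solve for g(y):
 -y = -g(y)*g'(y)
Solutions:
 g(y) = -sqrt(C1 + y^2)
 g(y) = sqrt(C1 + y^2)


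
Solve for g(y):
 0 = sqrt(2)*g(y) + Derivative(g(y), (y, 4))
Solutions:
 g(y) = (C1*sin(2^(5/8)*y/2) + C2*cos(2^(5/8)*y/2))*exp(-2^(5/8)*y/2) + (C3*sin(2^(5/8)*y/2) + C4*cos(2^(5/8)*y/2))*exp(2^(5/8)*y/2)


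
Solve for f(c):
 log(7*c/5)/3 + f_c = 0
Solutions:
 f(c) = C1 - c*log(c)/3 - c*log(7)/3 + c/3 + c*log(5)/3


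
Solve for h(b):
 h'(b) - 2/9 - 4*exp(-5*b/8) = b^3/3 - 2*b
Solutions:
 h(b) = C1 + b^4/12 - b^2 + 2*b/9 - 32*exp(-5*b/8)/5


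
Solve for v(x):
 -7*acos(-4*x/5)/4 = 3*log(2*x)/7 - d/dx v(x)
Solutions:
 v(x) = C1 + 3*x*log(x)/7 + 7*x*acos(-4*x/5)/4 - 3*x/7 + 3*x*log(2)/7 + 7*sqrt(25 - 16*x^2)/16


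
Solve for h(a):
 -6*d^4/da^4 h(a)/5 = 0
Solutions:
 h(a) = C1 + C2*a + C3*a^2 + C4*a^3


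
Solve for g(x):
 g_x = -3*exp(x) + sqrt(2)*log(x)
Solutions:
 g(x) = C1 + sqrt(2)*x*log(x) - sqrt(2)*x - 3*exp(x)


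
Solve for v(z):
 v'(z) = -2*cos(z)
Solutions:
 v(z) = C1 - 2*sin(z)


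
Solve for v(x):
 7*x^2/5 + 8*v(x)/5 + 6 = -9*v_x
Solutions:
 v(x) = C1*exp(-8*x/45) - 7*x^2/8 + 315*x/32 - 15135/256


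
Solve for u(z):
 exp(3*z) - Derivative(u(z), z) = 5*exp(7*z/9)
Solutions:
 u(z) = C1 - 45*exp(7*z/9)/7 + exp(3*z)/3


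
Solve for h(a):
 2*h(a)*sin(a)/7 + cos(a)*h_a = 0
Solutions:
 h(a) = C1*cos(a)^(2/7)


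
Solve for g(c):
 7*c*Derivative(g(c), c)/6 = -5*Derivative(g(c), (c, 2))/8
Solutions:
 g(c) = C1 + C2*erf(sqrt(210)*c/15)


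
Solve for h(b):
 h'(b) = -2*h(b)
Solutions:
 h(b) = C1*exp(-2*b)


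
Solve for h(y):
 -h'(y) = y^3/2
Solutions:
 h(y) = C1 - y^4/8


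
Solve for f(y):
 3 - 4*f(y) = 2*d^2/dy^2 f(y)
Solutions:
 f(y) = C1*sin(sqrt(2)*y) + C2*cos(sqrt(2)*y) + 3/4


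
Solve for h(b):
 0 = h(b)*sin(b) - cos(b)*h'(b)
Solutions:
 h(b) = C1/cos(b)


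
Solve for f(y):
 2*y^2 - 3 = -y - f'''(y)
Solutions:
 f(y) = C1 + C2*y + C3*y^2 - y^5/30 - y^4/24 + y^3/2


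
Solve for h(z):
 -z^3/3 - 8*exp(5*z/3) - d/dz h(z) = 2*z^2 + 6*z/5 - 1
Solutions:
 h(z) = C1 - z^4/12 - 2*z^3/3 - 3*z^2/5 + z - 24*exp(5*z/3)/5


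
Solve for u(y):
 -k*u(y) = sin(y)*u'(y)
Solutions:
 u(y) = C1*exp(k*(-log(cos(y) - 1) + log(cos(y) + 1))/2)


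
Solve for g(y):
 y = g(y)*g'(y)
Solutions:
 g(y) = -sqrt(C1 + y^2)
 g(y) = sqrt(C1 + y^2)


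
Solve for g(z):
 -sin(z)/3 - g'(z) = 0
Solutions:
 g(z) = C1 + cos(z)/3


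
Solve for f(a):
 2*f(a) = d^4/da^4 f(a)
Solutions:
 f(a) = C1*exp(-2^(1/4)*a) + C2*exp(2^(1/4)*a) + C3*sin(2^(1/4)*a) + C4*cos(2^(1/4)*a)


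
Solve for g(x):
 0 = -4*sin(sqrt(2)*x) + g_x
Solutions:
 g(x) = C1 - 2*sqrt(2)*cos(sqrt(2)*x)


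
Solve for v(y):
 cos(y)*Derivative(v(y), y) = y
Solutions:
 v(y) = C1 + Integral(y/cos(y), y)
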